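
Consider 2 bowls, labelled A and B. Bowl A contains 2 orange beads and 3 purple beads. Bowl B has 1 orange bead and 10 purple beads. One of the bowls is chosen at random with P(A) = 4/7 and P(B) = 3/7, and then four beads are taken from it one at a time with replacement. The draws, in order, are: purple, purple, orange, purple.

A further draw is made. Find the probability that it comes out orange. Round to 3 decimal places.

0.285

Compute the likelihood of the observed sequence for each case: P(data | bowl A) = (3/5)(3/5)(2/5)(3/5) = 0.0864; P(data | bowl B) = (10/11)(10/11)(1/11)(10/11) = 0.068301.
Multiplying each by its prior: 4/7 · 0.0864 = 0.049371, 3/7 · 0.068301 = 0.029272; summing to 0.078643.
Dividing through by the total gives posterior P(bowl A | data) = 0.62779, P(bowl B | data) = 0.37221.
The predictive probability is P(orange next | data) = (2/5)(0.62779) + (1/11)(0.37221) = 0.28495.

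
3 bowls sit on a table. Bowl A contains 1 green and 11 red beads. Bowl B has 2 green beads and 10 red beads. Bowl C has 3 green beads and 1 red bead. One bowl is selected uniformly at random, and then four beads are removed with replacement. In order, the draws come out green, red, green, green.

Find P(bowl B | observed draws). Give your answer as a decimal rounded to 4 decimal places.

The likelihood of the observed sequence under each hypothesis: P(data | bowl A) = (1/12)(11/12)(1/12)(1/12) = 0.00053048; P(data | bowl B) = (2/12)(10/12)(2/12)(2/12) = 0.003858; P(data | bowl C) = (3/4)(1/4)(3/4)(3/4) = 0.10547.
The prior-weighted likelihoods are 1/3 · 0.00053048 = 0.00017683, 1/3 · 0.003858 = 0.001286, 1/3 · 0.10547 = 0.035156; these sum to 0.036619.
By Bayes' rule, P(bowl B | data) = (0.001286) / (0.036619) = 0.035119.

0.0351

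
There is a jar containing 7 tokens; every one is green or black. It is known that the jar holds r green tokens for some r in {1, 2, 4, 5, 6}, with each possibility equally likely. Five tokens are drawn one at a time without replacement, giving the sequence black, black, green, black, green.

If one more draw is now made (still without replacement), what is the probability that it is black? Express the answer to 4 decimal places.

The likelihood of the observed sequence under each hypothesis: P(data | r = 1) = (6/7)(5/6)(1/5)(4/4)(0/3) = 0; P(data | r = 2) = (5/7)(4/6)(2/5)(3/4)(1/3) = 1/21; P(data | r = 4) = (3/7)(2/6)(4/5)(1/4)(3/3) = 1/35; P(data | r = 5) = (2/7)(1/6)(5/5)(0/4) = 0; P(data | r = 6) = (1/7)(0/6) = 0.
Multiplying each by its prior: 1/5 · 0 = 0, 1/5 · 1/21 = 1/105, 1/5 · 1/35 = 1/175, 1/5 · 0 = 0, 1/5 · 0 = 0; with total 8/525.
Normalising, the posterior is P(r = 1 | data) = 0, P(r = 2 | data) = 5/8, P(r = 4 | data) = 3/8, P(r = 5 | data) = 0, P(r = 6 | data) = 0.
The predictive probability is P(black next | data) = (1)(5/8) + (0)(3/8) = 5/8.

0.6250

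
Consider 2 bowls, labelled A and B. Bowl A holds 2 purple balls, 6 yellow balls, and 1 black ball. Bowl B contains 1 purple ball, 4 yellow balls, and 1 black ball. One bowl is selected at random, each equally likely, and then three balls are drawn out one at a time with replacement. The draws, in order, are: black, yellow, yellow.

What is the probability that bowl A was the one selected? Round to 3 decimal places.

0.400

Under each hypothesis, the probability of the observed sequence is: P(data | bowl A) = (1/9)(6/9)(6/9) = 4/81; P(data | bowl B) = (1/6)(4/6)(4/6) = 2/27.
Weighting by the prior gives 1/2 · 4/81 = 2/81, 1/2 · 2/27 = 1/27; these sum to 5/81.
By Bayes' rule, P(bowl A | data) = (2/81) / (5/81) = 2/5.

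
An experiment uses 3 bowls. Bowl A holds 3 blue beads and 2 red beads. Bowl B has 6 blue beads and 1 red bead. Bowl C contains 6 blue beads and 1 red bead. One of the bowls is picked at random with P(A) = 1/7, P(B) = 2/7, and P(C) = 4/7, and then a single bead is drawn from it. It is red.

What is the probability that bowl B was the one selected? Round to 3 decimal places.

0.227

The likelihood of this draw under each hypothesis: P(data | bowl A) = (2/5) = 2/5; P(data | bowl B) = (1/7) = 1/7; P(data | bowl C) = (1/7) = 1/7.
Weighting by the prior gives 1/7 · 2/5 = 2/35, 2/7 · 1/7 = 2/49, 4/7 · 1/7 = 4/49; with total 44/245.
So P(bowl B | data) = (2/49) / (44/245) = 5/22.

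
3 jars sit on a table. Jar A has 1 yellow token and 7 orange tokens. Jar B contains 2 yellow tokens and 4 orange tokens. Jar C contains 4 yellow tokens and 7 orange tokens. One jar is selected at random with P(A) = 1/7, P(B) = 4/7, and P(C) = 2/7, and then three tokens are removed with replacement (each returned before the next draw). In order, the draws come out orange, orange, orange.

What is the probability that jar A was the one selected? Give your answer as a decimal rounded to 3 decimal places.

0.283

For each hypothesis, P(data | H) works out to: P(data | jar A) = (7/8)(7/8)(7/8) = 0.66992; P(data | jar B) = (4/6)(4/6)(4/6) = 0.2963; P(data | jar C) = (7/11)(7/11)(7/11) = 0.2577.
The prior-weighted likelihoods are 1/7 · 0.66992 = 0.095703, 4/7 · 0.2963 = 0.16931, 2/7 · 0.2577 = 0.073629; these sum to 0.33864.
Hence P(jar A | data) = (0.095703) / (0.33864) = 0.28261.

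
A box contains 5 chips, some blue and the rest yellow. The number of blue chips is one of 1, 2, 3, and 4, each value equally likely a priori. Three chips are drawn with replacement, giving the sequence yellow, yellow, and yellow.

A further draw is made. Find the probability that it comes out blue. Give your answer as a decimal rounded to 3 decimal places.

0.292

The likelihood of the observed sequence under each hypothesis: P(data | r = 1) = (4/5)(4/5)(4/5) = 64/125; P(data | r = 2) = (3/5)(3/5)(3/5) = 27/125; P(data | r = 3) = (2/5)(2/5)(2/5) = 8/125; P(data | r = 4) = (1/5)(1/5)(1/5) = 1/125.
Multiplying each by its prior: 1/4 · 64/125 = 16/125, 1/4 · 27/125 = 27/500, 1/4 · 8/125 = 2/125, 1/4 · 1/125 = 1/500; these sum to 1/5.
Dividing through by the total gives posterior P(r = 1 | data) = 16/25, P(r = 2 | data) = 27/100, P(r = 3 | data) = 2/25, P(r = 4 | data) = 1/100.
Averaging over the posterior, P(blue next | data) = (1/5)(16/25) + (2/5)(27/100) + (3/5)(2/25) + (4/5)(1/100) = 73/250.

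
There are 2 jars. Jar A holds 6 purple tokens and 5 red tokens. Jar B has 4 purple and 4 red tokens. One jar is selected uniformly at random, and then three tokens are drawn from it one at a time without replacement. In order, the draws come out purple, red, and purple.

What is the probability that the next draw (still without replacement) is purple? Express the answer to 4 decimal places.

For each hypothesis, P(data | H) works out to: P(data | jar A) = (6/11)(5/10)(5/9) = 5/33; P(data | jar B) = (4/8)(4/7)(3/6) = 1/7.
The prior-weighted likelihoods are 1/2 · 5/33 = 5/66, 1/2 · 1/7 = 1/14; these sum to 34/231.
Dividing through by the total gives posterior P(jar A | data) = 35/68, P(jar B | data) = 33/68.
So P(purple next | data) = Σ P(purple next | H) P(H | data) = (1/2)(35/68) + (2/5)(33/68) = 307/680.

0.4515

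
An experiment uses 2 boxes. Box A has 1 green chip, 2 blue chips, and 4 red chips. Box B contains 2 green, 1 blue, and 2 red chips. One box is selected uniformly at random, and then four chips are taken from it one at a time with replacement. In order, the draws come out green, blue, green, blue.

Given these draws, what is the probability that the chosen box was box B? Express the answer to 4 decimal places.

0.7935

Compute the likelihood of the observed sequence for each case: P(data | box A) = (1/7)(2/7)(1/7)(2/7) = 0.001666; P(data | box B) = (2/5)(1/5)(2/5)(1/5) = 0.0064.
Multiplying each by its prior: 1/2 · 0.001666 = 0.00083299, 1/2 · 0.0064 = 0.0032; these sum to 0.004033.
By Bayes' rule, P(box B | data) = (0.0032) / (0.004033) = 0.79346.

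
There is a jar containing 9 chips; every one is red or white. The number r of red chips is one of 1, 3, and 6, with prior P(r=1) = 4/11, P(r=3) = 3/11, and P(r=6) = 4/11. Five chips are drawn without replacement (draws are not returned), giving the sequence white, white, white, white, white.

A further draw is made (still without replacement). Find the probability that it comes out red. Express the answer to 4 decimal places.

The likelihood of the observed sequence under each hypothesis: P(data | r = 1) = (8/9)(7/8)(6/7)(5/6)(4/5) = 4/9; P(data | r = 3) = (6/9)(5/8)(4/7)(3/6)(2/5) = 1/21; P(data | r = 6) = (3/9)(2/8)(1/7)(0/6) = 0.
Multiplying each by its prior: 4/11 · 4/9 = 16/99, 3/11 · 1/21 = 1/77, 4/11 · 0 = 0; with total 11/63.
Dividing through by the total gives posterior P(r = 1 | data) = 112/121, P(r = 3 | data) = 9/121, P(r = 6 | data) = 0.
Averaging over the posterior, P(red next | data) = (1/4)(112/121) + (3/4)(9/121) = 139/484.

0.2872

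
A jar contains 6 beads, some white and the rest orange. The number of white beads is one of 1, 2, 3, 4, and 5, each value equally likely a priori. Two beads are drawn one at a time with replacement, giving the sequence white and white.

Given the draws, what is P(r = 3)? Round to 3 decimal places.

Compute the likelihood of the observed sequence for each case: P(data | r = 1) = (1/6)(1/6) = 1/36; P(data | r = 2) = (2/6)(2/6) = 1/9; P(data | r = 3) = (3/6)(3/6) = 1/4; P(data | r = 4) = (4/6)(4/6) = 4/9; P(data | r = 5) = (5/6)(5/6) = 25/36.
Multiplying each by its prior: 1/5 · 1/36 = 1/180, 1/5 · 1/9 = 1/45, 1/5 · 1/4 = 1/20, 1/5 · 4/9 = 4/45, 1/5 · 25/36 = 5/36; these sum to 11/36.
Hence P(r = 3 | data) = (1/20) / (11/36) = 9/55.

0.164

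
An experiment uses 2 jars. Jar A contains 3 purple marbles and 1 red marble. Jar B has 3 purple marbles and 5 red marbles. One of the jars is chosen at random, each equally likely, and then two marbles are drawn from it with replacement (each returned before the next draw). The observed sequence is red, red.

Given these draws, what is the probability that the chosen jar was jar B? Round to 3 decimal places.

0.862

Compute the likelihood of the observed sequence for each case: P(data | jar A) = (1/4)(1/4) = 1/16; P(data | jar B) = (5/8)(5/8) = 25/64.
The prior-weighted likelihoods are 1/2 · 1/16 = 1/32, 1/2 · 25/64 = 25/128; summing to 29/128.
By Bayes' rule, P(jar B | data) = (25/128) / (29/128) = 25/29.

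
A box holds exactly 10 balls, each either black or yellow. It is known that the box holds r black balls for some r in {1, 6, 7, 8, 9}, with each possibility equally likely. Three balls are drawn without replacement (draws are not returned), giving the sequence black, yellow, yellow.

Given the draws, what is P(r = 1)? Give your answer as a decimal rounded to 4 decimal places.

The likelihood of the observed sequence under each hypothesis: P(data | r = 1) = (1/10)(9/9)(8/8) = 0.1; P(data | r = 6) = (6/10)(4/9)(3/8) = 0.1; P(data | r = 7) = (7/10)(3/9)(2/8) = 0.058333; P(data | r = 8) = (8/10)(2/9)(1/8) = 0.022222; P(data | r = 9) = (9/10)(1/9)(0/8) = 0.
The prior-weighted likelihoods are 1/5 · 0.1 = 0.02, 1/5 · 0.1 = 0.02, 1/5 · 0.058333 = 0.011667, 1/5 · 0.022222 = 0.0044444, 1/5 · 0 = 0; with total 0.056111.
So P(r = 1 | data) = (0.02) / (0.056111) = 0.35644.

0.3564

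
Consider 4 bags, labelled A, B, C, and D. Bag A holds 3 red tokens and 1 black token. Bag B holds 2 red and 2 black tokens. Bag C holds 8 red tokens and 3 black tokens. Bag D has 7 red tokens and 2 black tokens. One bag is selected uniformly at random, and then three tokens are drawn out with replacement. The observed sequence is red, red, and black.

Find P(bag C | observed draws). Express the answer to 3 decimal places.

For each hypothesis, P(data | H) works out to: P(data | bag A) = (3/4)(3/4)(1/4) = 0.14062; P(data | bag B) = (2/4)(2/4)(2/4) = 0.125; P(data | bag C) = (8/11)(8/11)(3/11) = 0.14425; P(data | bag D) = (7/9)(7/9)(2/9) = 0.13443.
The prior-weighted likelihoods are 1/4 · 0.14062 = 0.035156, 1/4 · 0.125 = 0.03125, 1/4 · 0.14425 = 0.036063, 1/4 · 0.13443 = 0.033608; these sum to 0.13608.
Therefore the posterior P(bag C | data) = (0.036063) / (0.13608) = 0.26502.

0.265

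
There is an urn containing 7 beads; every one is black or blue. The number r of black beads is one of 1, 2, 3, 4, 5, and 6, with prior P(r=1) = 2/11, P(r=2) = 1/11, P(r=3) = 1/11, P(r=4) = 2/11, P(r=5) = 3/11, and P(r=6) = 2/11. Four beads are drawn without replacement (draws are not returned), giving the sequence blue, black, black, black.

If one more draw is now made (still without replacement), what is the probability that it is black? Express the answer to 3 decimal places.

Under each hypothesis, the probability of the observed sequence is: P(data | r = 1) = (6/7)(1/6)(0/5) = 0; P(data | r = 2) = (5/7)(2/6)(1/5)(0/4) = 0; P(data | r = 3) = (4/7)(3/6)(2/5)(1/4) = 1/35; P(data | r = 4) = (3/7)(4/6)(3/5)(2/4) = 3/35; P(data | r = 5) = (2/7)(5/6)(4/5)(3/4) = 1/7; P(data | r = 6) = (1/7)(6/6)(5/5)(4/4) = 1/7.
Weighting by the prior gives 2/11 · 0 = 0, 1/11 · 0 = 0, 1/11 · 1/35 = 1/385, 2/11 · 3/35 = 6/385, 3/11 · 1/7 = 3/77, 2/11 · 1/7 = 2/77; with total 32/385.
Normalising, the posterior is P(r = 1 | data) = 0, P(r = 2 | data) = 0, P(r = 3 | data) = 1/32, P(r = 4 | data) = 3/16, P(r = 5 | data) = 15/32, P(r = 6 | data) = 5/16.
Averaging over the posterior, P(black next | data) = (0)(1/32) + (1/3)(3/16) + (2/3)(15/32) + (1)(5/16) = 11/16.

0.688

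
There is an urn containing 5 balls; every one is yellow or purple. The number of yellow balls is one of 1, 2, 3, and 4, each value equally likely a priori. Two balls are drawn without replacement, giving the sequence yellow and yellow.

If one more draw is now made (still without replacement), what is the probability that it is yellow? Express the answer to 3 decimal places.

0.500

The likelihood of the observed sequence under each hypothesis: P(data | r = 1) = (1/5)(0/4) = 0; P(data | r = 2) = (2/5)(1/4) = 1/10; P(data | r = 3) = (3/5)(2/4) = 3/10; P(data | r = 4) = (4/5)(3/4) = 3/5.
Weighting by the prior gives 1/4 · 0 = 0, 1/4 · 1/10 = 1/40, 1/4 · 3/10 = 3/40, 1/4 · 3/5 = 3/20; these sum to 1/4.
The posterior is then P(r = 1 | data) = 0, P(r = 2 | data) = 1/10, P(r = 3 | data) = 3/10, P(r = 4 | data) = 3/5.
So P(yellow next | data) = Σ P(yellow next | H) P(H | data) = (0)(1/10) + (1/3)(3/10) + (2/3)(3/5) = 1/2.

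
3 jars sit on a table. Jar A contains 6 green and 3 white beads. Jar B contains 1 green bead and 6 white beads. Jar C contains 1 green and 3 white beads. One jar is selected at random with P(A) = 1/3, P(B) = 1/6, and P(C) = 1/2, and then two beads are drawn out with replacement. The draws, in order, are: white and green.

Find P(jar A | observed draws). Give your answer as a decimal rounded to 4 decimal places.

For each hypothesis, P(data | H) works out to: P(data | jar A) = (3/9)(6/9) = 0.22222; P(data | jar B) = (6/7)(1/7) = 0.12245; P(data | jar C) = (3/4)(1/4) = 0.1875.
The prior-weighted likelihoods are 1/3 · 0.22222 = 0.074074, 1/6 · 0.12245 = 0.020408, 1/2 · 0.1875 = 0.09375; summing to 0.18823.
So P(jar A | data) = (0.074074) / (0.18823) = 0.39352.

0.3935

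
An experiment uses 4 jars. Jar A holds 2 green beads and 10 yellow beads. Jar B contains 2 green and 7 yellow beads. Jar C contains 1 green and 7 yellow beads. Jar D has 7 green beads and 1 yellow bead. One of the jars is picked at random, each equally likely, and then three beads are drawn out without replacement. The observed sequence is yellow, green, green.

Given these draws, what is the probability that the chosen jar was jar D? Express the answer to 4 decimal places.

0.7444

The likelihood of the observed sequence under each hypothesis: P(data | jar A) = (10/12)(2/11)(1/10) = 0.015152; P(data | jar B) = (7/9)(2/8)(1/7) = 0.027778; P(data | jar C) = (7/8)(1/7)(0/6) = 0; P(data | jar D) = (1/8)(7/7)(6/6) = 0.125.
Multiplying each by its prior: 1/4 · 0.015152 = 0.0037879, 1/4 · 0.027778 = 0.0069444, 1/4 · 0 = 0, 1/4 · 0.125 = 0.03125; summing to 0.041982.
By Bayes' rule, P(jar D | data) = (0.03125) / (0.041982) = 0.74436.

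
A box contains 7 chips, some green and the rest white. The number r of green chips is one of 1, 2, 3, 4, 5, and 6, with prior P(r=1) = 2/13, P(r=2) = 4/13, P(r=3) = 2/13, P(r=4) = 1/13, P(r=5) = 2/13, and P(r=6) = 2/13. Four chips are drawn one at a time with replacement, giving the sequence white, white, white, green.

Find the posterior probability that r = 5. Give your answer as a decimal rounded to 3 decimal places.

0.040

For each hypothesis, P(data | H) works out to: P(data | r = 1) = (6/7)(6/7)(6/7)(1/7) = 0.089963; P(data | r = 2) = (5/7)(5/7)(5/7)(2/7) = 0.10412; P(data | r = 3) = (4/7)(4/7)(4/7)(3/7) = 0.079967; P(data | r = 4) = (3/7)(3/7)(3/7)(4/7) = 0.044981; P(data | r = 5) = (2/7)(2/7)(2/7)(5/7) = 0.01666; P(data | r = 6) = (1/7)(1/7)(1/7)(6/7) = 0.002499.
Weighting by the prior gives 2/13 · 0.089963 = 0.01384, 4/13 · 0.10412 = 0.032038, 2/13 · 0.079967 = 0.012303, 1/13 · 0.044981 = 0.0034601, 2/13 · 0.01666 = 0.002563, 2/13 · 0.002499 = 0.00038446; these sum to 0.064588.
Therefore the posterior P(r = 5 | data) = (0.002563) / (0.064588) = 0.039683.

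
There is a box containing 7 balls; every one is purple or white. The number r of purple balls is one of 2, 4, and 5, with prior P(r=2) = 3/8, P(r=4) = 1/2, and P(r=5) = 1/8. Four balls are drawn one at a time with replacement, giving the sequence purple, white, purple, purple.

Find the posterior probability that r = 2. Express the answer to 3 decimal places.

For each hypothesis, P(data | H) works out to: P(data | r = 2) = (2/7)(5/7)(2/7)(2/7) = 0.01666; P(data | r = 4) = (4/7)(3/7)(4/7)(4/7) = 0.079967; P(data | r = 5) = (5/7)(2/7)(5/7)(5/7) = 0.10412.
The prior-weighted likelihoods are 3/8 · 0.01666 = 0.0062474, 1/2 · 0.079967 = 0.039983, 1/8 · 0.10412 = 0.013015; summing to 0.059246.
So P(r = 2 | data) = (0.0062474) / (0.059246) = 0.10545.

0.105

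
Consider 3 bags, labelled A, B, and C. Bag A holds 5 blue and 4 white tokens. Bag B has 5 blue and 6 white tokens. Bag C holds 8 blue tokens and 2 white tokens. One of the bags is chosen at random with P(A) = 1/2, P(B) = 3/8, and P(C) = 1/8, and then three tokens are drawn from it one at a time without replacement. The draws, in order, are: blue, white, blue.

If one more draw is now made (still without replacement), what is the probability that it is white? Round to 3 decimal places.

The likelihood of the observed sequence under each hypothesis: P(data | bag A) = (5/9)(4/8)(4/7) = 0.15873; P(data | bag B) = (5/11)(6/10)(4/9) = 0.12121; P(data | bag C) = (8/10)(2/9)(7/8) = 0.15556.
Weighting by the prior gives 1/2 · 0.15873 = 0.079365, 3/8 · 0.12121 = 0.045455, 1/8 · 0.15556 = 0.019444; these sum to 0.14426.
Dividing through by the total gives posterior P(bag A | data) = 0.55014, P(bag B | data) = 0.31508, P(bag C | data) = 0.13478.
So P(white next | data) = Σ P(white next | H) P(H | data) = (1/2)(0.55014) + (5/8)(0.31508) + (1/7)(0.13478) = 0.49125.

0.491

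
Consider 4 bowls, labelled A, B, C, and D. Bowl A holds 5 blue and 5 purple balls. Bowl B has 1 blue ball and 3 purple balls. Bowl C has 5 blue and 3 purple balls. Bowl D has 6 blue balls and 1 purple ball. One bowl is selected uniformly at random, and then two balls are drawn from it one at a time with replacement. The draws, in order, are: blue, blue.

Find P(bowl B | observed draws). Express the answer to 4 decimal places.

0.0435

Under each hypothesis, the probability of the observed sequence is: P(data | bowl A) = (5/10)(5/10) = 0.25; P(data | bowl B) = (1/4)(1/4) = 0.0625; P(data | bowl C) = (5/8)(5/8) = 0.39062; P(data | bowl D) = (6/7)(6/7) = 0.73469.
Multiplying each by its prior: 1/4 · 0.25 = 0.0625, 1/4 · 0.0625 = 0.015625, 1/4 · 0.39062 = 0.097656, 1/4 · 0.73469 = 0.18367; with total 0.35945.
Hence P(bowl B | data) = (0.015625) / (0.35945) = 0.043469.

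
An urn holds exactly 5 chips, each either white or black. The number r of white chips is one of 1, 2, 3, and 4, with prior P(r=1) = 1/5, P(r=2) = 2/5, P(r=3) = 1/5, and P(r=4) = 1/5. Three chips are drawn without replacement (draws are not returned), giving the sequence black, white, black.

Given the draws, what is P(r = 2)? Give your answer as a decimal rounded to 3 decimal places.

0.571

For each hypothesis, P(data | H) works out to: P(data | r = 1) = (4/5)(1/4)(3/3) = 1/5; P(data | r = 2) = (3/5)(2/4)(2/3) = 1/5; P(data | r = 3) = (2/5)(3/4)(1/3) = 1/10; P(data | r = 4) = (1/5)(4/4)(0/3) = 0.
Multiplying each by its prior: 1/5 · 1/5 = 1/25, 2/5 · 1/5 = 2/25, 1/5 · 1/10 = 1/50, 1/5 · 0 = 0; summing to 7/50.
Therefore the posterior P(r = 2 | data) = (2/25) / (7/50) = 4/7.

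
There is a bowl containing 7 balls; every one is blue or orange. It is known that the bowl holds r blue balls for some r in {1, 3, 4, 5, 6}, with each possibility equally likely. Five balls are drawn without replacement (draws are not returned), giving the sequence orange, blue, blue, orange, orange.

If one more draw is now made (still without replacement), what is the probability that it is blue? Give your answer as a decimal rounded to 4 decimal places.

0.6667

Compute the likelihood of the observed sequence for each case: P(data | r = 1) = (6/7)(1/6)(0/5) = 0; P(data | r = 3) = (4/7)(3/6)(2/5)(3/4)(2/3) = 2/35; P(data | r = 4) = (3/7)(4/6)(3/5)(2/4)(1/3) = 1/35; P(data | r = 5) = (2/7)(5/6)(4/5)(1/4)(0/3) = 0; P(data | r = 6) = (1/7)(6/6)(5/5)(0/4) = 0.
Weighting by the prior gives 1/5 · 0 = 0, 1/5 · 2/35 = 2/175, 1/5 · 1/35 = 1/175, 1/5 · 0 = 0, 1/5 · 0 = 0; with total 3/175.
Dividing through by the total gives posterior P(r = 1 | data) = 0, P(r = 3 | data) = 2/3, P(r = 4 | data) = 1/3, P(r = 5 | data) = 0, P(r = 6 | data) = 0.
Averaging over the posterior, P(blue next | data) = (1/2)(2/3) + (1)(1/3) = 2/3.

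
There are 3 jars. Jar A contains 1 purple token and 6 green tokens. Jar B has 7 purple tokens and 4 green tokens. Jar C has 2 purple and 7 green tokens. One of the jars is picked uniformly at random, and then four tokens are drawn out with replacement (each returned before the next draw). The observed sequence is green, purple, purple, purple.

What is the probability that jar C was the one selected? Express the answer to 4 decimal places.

0.0815

Compute the likelihood of the observed sequence for each case: P(data | jar A) = (6/7)(1/7)(1/7)(1/7) = 0.002499; P(data | jar B) = (4/11)(7/11)(7/11)(7/11) = 0.093709; P(data | jar C) = (7/9)(2/9)(2/9)(2/9) = 0.0085353.
The prior-weighted likelihoods are 1/3 · 0.002499 = 0.00083299, 1/3 · 0.093709 = 0.031236, 1/3 · 0.0085353 = 0.0028451; summing to 0.034915.
Therefore the posterior P(jar C | data) = (0.0028451) / (0.034915) = 0.081487.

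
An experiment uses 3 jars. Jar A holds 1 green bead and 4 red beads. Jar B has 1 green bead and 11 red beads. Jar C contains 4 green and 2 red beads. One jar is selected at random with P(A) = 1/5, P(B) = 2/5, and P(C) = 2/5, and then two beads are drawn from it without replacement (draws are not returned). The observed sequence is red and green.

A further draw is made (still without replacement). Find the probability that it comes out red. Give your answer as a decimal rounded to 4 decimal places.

0.5556

For each hypothesis, P(data | H) works out to: P(data | jar A) = (4/5)(1/4) = 1/5; P(data | jar B) = (11/12)(1/11) = 1/12; P(data | jar C) = (2/6)(4/5) = 4/15.
The prior-weighted likelihoods are 1/5 · 1/5 = 1/25, 2/5 · 1/12 = 1/30, 2/5 · 4/15 = 8/75; with total 9/50.
Normalising, the posterior is P(jar A | data) = 2/9, P(jar B | data) = 5/27, P(jar C | data) = 16/27.
So P(red next | data) = Σ P(red next | H) P(H | data) = (1)(2/9) + (1)(5/27) + (1/4)(16/27) = 5/9.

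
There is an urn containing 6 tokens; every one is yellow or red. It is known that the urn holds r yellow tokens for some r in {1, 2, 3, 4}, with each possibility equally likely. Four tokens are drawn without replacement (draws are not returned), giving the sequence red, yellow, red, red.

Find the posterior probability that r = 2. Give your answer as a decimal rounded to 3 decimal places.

Under each hypothesis, the probability of the observed sequence is: P(data | r = 1) = (5/6)(1/5)(4/4)(3/3) = 1/6; P(data | r = 2) = (4/6)(2/5)(3/4)(2/3) = 2/15; P(data | r = 3) = (3/6)(3/5)(2/4)(1/3) = 1/20; P(data | r = 4) = (2/6)(4/5)(1/4)(0/3) = 0.
Weighting by the prior gives 1/4 · 1/6 = 1/24, 1/4 · 2/15 = 1/30, 1/4 · 1/20 = 1/80, 1/4 · 0 = 0; summing to 7/80.
Therefore the posterior P(r = 2 | data) = (1/30) / (7/80) = 8/21.

0.381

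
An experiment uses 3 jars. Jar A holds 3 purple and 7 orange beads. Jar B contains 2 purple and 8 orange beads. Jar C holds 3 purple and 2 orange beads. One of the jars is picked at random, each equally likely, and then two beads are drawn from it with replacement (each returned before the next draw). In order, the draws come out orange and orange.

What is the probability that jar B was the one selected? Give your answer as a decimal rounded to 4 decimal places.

For each hypothesis, P(data | H) works out to: P(data | jar A) = (7/10)(7/10) = 49/100; P(data | jar B) = (8/10)(8/10) = 16/25; P(data | jar C) = (2/5)(2/5) = 4/25.
The prior-weighted likelihoods are 1/3 · 49/100 = 49/300, 1/3 · 16/25 = 16/75, 1/3 · 4/25 = 4/75; summing to 43/100.
By Bayes' rule, P(jar B | data) = (16/75) / (43/100) = 64/129.

0.4961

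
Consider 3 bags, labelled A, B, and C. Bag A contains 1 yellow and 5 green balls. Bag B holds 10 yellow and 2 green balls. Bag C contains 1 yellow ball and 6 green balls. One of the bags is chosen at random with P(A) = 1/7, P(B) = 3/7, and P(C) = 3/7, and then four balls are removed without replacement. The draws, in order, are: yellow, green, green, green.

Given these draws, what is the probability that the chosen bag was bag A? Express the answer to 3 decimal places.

0.280

Compute the likelihood of the observed sequence for each case: P(data | bag A) = (1/6)(5/5)(4/4)(3/3) = 1/6; P(data | bag B) = (10/12)(2/11)(1/10)(0/9) = 0; P(data | bag C) = (1/7)(6/6)(5/5)(4/4) = 1/7.
The prior-weighted likelihoods are 1/7 · 1/6 = 1/42, 3/7 · 0 = 0, 3/7 · 1/7 = 3/49; with total 25/294.
Hence P(bag A | data) = (1/42) / (25/294) = 7/25.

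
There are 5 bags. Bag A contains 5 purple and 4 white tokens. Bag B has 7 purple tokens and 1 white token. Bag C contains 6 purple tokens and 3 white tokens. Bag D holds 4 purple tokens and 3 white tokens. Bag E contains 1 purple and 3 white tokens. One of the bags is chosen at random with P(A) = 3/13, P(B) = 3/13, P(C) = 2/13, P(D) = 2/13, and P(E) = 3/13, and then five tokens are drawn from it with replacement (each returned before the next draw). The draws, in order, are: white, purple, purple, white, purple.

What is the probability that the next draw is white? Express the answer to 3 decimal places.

For each hypothesis, P(data | H) works out to: P(data | bag A) = (4/9)(5/9)(5/9)(4/9)(5/9) = 0.03387; P(data | bag B) = (1/8)(7/8)(7/8)(1/8)(7/8) = 0.010468; P(data | bag C) = (3/9)(6/9)(6/9)(3/9)(6/9) = 0.032922; P(data | bag D) = (3/7)(4/7)(4/7)(3/7)(4/7) = 0.034271; P(data | bag E) = (3/4)(1/4)(1/4)(3/4)(1/4) = 0.0087891.
Weighting by the prior gives 3/13 · 0.03387 = 0.0078162, 3/13 · 0.010468 = 0.0024156, 2/13 · 0.032922 = 0.0050649, 2/13 · 0.034271 = 0.0052725, 3/13 · 0.0087891 = 0.0020282; with total 0.022597.
Dividing through by the total gives posterior P(bag A | data) = 0.34589, P(bag B | data) = 0.1069, P(bag C | data) = 0.22414, P(bag D | data) = 0.23332, P(bag E | data) = 0.089756.
Averaging over the posterior, P(white next | data) = (4/9)(0.34589) + (1/8)(0.1069) + (1/3)(0.22414) + (3/7)(0.23332) + (3/4)(0.089756) = 0.40911.

0.409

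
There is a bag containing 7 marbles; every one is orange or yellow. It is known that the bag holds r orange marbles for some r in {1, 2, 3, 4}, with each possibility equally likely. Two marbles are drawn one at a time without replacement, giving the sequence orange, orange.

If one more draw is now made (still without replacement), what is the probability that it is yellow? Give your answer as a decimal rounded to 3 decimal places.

The likelihood of the observed sequence under each hypothesis: P(data | r = 1) = (1/7)(0/6) = 0; P(data | r = 2) = (2/7)(1/6) = 1/21; P(data | r = 3) = (3/7)(2/6) = 1/7; P(data | r = 4) = (4/7)(3/6) = 2/7.
Weighting by the prior gives 1/4 · 0 = 0, 1/4 · 1/21 = 1/84, 1/4 · 1/7 = 1/28, 1/4 · 2/7 = 1/14; these sum to 5/42.
The posterior is then P(r = 1 | data) = 0, P(r = 2 | data) = 1/10, P(r = 3 | data) = 3/10, P(r = 4 | data) = 3/5.
The predictive probability is P(yellow next | data) = (1)(1/10) + (4/5)(3/10) + (3/5)(3/5) = 7/10.

0.700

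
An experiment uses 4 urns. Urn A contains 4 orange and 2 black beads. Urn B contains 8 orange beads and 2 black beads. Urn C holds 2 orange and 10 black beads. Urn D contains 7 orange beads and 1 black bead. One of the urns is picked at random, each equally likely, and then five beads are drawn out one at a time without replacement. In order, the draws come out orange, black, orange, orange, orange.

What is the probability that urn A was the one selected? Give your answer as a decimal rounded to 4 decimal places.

0.2202

Compute the likelihood of the observed sequence for each case: P(data | urn A) = (4/6)(2/5)(3/4)(2/3)(1/2) = 0.066667; P(data | urn B) = (8/10)(2/9)(7/8)(6/7)(5/6) = 0.11111; P(data | urn C) = (2/12)(10/11)(1/10)(0/9) = 0; P(data | urn D) = (7/8)(1/7)(6/6)(5/5)(4/4) = 0.125.
Weighting by the prior gives 1/4 · 0.066667 = 0.016667, 1/4 · 0.11111 = 0.027778, 1/4 · 0 = 0, 1/4 · 0.125 = 0.03125; these sum to 0.075694.
So P(urn A | data) = (0.016667) / (0.075694) = 0.22018.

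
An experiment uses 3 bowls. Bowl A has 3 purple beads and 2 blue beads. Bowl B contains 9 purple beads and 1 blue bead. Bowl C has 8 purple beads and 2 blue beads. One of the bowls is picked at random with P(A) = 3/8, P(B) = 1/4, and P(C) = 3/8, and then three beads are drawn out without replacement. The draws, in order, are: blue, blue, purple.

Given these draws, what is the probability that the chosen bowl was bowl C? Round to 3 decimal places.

0.182

The likelihood of the observed sequence under each hypothesis: P(data | bowl A) = (2/5)(1/4)(3/3) = 1/10; P(data | bowl B) = (1/10)(0/9) = 0; P(data | bowl C) = (2/10)(1/9)(8/8) = 1/45.
The prior-weighted likelihoods are 3/8 · 1/10 = 3/80, 1/4 · 0 = 0, 3/8 · 1/45 = 1/120; these sum to 11/240.
By Bayes' rule, P(bowl C | data) = (1/120) / (11/240) = 2/11.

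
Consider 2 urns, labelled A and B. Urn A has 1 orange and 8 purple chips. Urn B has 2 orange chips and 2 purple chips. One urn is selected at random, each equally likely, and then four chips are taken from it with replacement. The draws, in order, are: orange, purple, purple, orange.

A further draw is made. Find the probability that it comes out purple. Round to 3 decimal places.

0.553

For each hypothesis, P(data | H) works out to: P(data | urn A) = (1/9)(8/9)(8/9)(1/9) = 0.0097546; P(data | urn B) = (2/4)(2/4)(2/4)(2/4) = 0.0625.
Multiplying each by its prior: 1/2 · 0.0097546 = 0.0048773, 1/2 · 0.0625 = 0.03125; summing to 0.036127.
The posterior is then P(urn A | data) = 0.135, P(urn B | data) = 0.865.
The predictive probability is P(purple next | data) = (8/9)(0.135) + (1/2)(0.865) = 0.5525.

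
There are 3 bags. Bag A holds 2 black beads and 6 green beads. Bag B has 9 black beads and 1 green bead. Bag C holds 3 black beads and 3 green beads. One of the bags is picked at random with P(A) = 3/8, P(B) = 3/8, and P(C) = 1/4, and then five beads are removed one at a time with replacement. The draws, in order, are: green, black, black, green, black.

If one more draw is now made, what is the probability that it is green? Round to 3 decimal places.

Under each hypothesis, the probability of the observed sequence is: P(data | bag A) = (6/8)(2/8)(2/8)(6/8)(2/8) = 0.0087891; P(data | bag B) = (1/10)(9/10)(9/10)(1/10)(9/10) = 0.00729; P(data | bag C) = (3/6)(3/6)(3/6)(3/6)(3/6) = 0.03125.
The prior-weighted likelihoods are 3/8 · 0.0087891 = 0.0032959, 3/8 · 0.00729 = 0.0027338, 1/4 · 0.03125 = 0.0078125; with total 0.013842.
Dividing through by the total gives posterior P(bag A | data) = 0.23811, P(bag B | data) = 0.19749, P(bag C | data) = 0.5644.
Averaging over the posterior, P(green next | data) = (3/4)(0.23811) + (1/10)(0.19749) + (1/2)(0.5644) = 0.48053.

0.481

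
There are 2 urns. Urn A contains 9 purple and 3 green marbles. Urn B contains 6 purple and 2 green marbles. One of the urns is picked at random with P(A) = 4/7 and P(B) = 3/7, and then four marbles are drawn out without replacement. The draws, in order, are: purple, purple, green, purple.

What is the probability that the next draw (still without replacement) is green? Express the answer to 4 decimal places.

Compute the likelihood of the observed sequence for each case: P(data | urn A) = (9/12)(8/11)(3/10)(7/9) = 0.12727; P(data | urn B) = (6/8)(5/7)(2/6)(4/5) = 0.14286.
Multiplying each by its prior: 4/7 · 0.12727 = 0.072727, 3/7 · 0.14286 = 0.061224; summing to 0.13395.
Dividing through by the total gives posterior P(urn A | data) = 0.54294, P(urn B | data) = 0.45706.
Averaging over the posterior, P(green next | data) = (1/4)(0.54294) + (1/4)(0.45706) = 0.25.

0.2500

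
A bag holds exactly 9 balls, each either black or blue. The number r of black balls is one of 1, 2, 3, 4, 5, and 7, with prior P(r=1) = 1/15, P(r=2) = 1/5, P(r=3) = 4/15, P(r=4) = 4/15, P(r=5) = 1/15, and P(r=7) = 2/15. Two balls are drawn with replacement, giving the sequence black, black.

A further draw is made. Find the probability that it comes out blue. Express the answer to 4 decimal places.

Compute the likelihood of the observed sequence for each case: P(data | r = 1) = (1/9)(1/9) = 0.012346; P(data | r = 2) = (2/9)(2/9) = 0.049383; P(data | r = 3) = (3/9)(3/9) = 0.11111; P(data | r = 4) = (4/9)(4/9) = 0.19753; P(data | r = 5) = (5/9)(5/9) = 0.30864; P(data | r = 7) = (7/9)(7/9) = 0.60494.
Multiplying each by its prior: 1/15 · 0.012346 = 0.00082305, 1/5 · 0.049383 = 0.0098765, 4/15 · 0.11111 = 0.02963, 4/15 · 0.19753 = 0.052675, 1/15 · 0.30864 = 0.020576, 2/15 · 0.60494 = 0.080658; these sum to 0.19424.
Dividing through by the total gives posterior P(r = 1 | data) = 0.0042373, P(r = 2 | data) = 0.050847, P(r = 3 | data) = 0.15254, P(r = 4 | data) = 0.27119, P(r = 5 | data) = 0.10593, P(r = 7 | data) = 0.41525.
The predictive probability is P(blue next | data) = (8/9)(0.0042373) + (7/9)(0.050847) + (2/3)(0.15254) + (5/9)(0.27119) + (4/9)(0.10593) + (2/9)(0.41525) = 0.43503.

0.4350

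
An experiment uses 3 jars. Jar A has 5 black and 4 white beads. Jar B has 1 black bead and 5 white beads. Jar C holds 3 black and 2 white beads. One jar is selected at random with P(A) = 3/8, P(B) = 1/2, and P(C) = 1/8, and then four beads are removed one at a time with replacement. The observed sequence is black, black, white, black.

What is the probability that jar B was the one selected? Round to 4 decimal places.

0.0467

For each hypothesis, P(data | H) works out to: P(data | jar A) = (5/9)(5/9)(4/9)(5/9) = 0.076208; P(data | jar B) = (1/6)(1/6)(5/6)(1/6) = 0.003858; P(data | jar C) = (3/5)(3/5)(2/5)(3/5) = 0.0864.
The prior-weighted likelihoods are 3/8 · 0.076208 = 0.028578, 1/2 · 0.003858 = 0.001929, 1/8 · 0.0864 = 0.0108; summing to 0.041307.
Hence P(jar B | data) = (0.001929) / (0.041307) = 0.046699.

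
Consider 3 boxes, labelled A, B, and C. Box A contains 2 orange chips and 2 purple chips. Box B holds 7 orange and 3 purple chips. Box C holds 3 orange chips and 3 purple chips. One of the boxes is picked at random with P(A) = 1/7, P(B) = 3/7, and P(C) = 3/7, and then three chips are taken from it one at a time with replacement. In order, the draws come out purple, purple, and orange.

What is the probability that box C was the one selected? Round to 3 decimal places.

The likelihood of the observed sequence under each hypothesis: P(data | box A) = (2/4)(2/4)(2/4) = 0.125; P(data | box B) = (3/10)(3/10)(7/10) = 0.063; P(data | box C) = (3/6)(3/6)(3/6) = 0.125.
Multiplying each by its prior: 1/7 · 0.125 = 0.017857, 3/7 · 0.063 = 0.027, 3/7 · 0.125 = 0.053571; summing to 0.098429.
So P(box C | data) = (0.053571) / (0.098429) = 0.54427.

0.544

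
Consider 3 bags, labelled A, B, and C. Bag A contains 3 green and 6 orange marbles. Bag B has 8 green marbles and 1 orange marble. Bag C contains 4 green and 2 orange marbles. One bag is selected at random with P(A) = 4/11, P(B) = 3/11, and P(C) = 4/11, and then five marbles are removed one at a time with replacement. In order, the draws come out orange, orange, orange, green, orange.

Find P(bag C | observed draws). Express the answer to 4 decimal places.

0.1110

The likelihood of the observed sequence under each hypothesis: P(data | bag A) = (6/9)(6/9)(6/9)(3/9)(6/9) = 0.065844; P(data | bag B) = (1/9)(1/9)(1/9)(8/9)(1/9) = 0.00013548; P(data | bag C) = (2/6)(2/6)(2/6)(4/6)(2/6) = 0.0082305.
Multiplying each by its prior: 4/11 · 0.065844 = 0.023943, 3/11 · 0.00013548 = 3.6949e-05, 4/11 · 0.0082305 = 0.0029929; with total 0.026973.
So P(bag C | data) = (0.0029929) / (0.026973) = 0.11096.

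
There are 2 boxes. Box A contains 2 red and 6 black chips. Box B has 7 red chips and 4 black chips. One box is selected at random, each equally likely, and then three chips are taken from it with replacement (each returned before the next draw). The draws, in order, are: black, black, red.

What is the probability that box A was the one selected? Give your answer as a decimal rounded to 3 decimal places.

0.626

Under each hypothesis, the probability of the observed sequence is: P(data | box A) = (6/8)(6/8)(2/8) = 0.14062; P(data | box B) = (4/11)(4/11)(7/11) = 0.084147.
Multiplying each by its prior: 1/2 · 0.14062 = 0.070312, 1/2 · 0.084147 = 0.042074; summing to 0.11239.
Therefore the posterior P(box A | data) = (0.070312) / (0.11239) = 0.62563.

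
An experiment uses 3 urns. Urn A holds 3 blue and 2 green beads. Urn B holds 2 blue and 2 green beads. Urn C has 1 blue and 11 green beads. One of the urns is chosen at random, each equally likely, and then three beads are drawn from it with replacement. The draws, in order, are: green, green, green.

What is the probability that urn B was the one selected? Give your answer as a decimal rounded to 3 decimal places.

The likelihood of the observed sequence under each hypothesis: P(data | urn A) = (2/5)(2/5)(2/5) = 0.064; P(data | urn B) = (2/4)(2/4)(2/4) = 0.125; P(data | urn C) = (11/12)(11/12)(11/12) = 0.77025.
Multiplying each by its prior: 1/3 · 0.064 = 0.021333, 1/3 · 0.125 = 0.041667, 1/3 · 0.77025 = 0.25675; summing to 0.31975.
Hence P(urn B | data) = (0.041667) / (0.31975) = 0.13031.

0.130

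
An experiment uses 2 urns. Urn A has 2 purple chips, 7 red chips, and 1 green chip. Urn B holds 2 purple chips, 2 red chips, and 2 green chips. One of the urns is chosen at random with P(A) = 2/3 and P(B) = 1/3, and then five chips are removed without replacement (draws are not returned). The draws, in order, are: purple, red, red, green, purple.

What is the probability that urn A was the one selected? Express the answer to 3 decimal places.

Under each hypothesis, the probability of the observed sequence is: P(data | urn A) = (2/10)(7/9)(6/8)(1/7)(1/6) = 1/360; P(data | urn B) = (2/6)(2/5)(1/4)(2/3)(1/2) = 1/90.
Multiplying each by its prior: 2/3 · 1/360 = 1/540, 1/3 · 1/90 = 1/270; summing to 1/180.
Hence P(urn A | data) = (1/540) / (1/180) = 1/3.

0.333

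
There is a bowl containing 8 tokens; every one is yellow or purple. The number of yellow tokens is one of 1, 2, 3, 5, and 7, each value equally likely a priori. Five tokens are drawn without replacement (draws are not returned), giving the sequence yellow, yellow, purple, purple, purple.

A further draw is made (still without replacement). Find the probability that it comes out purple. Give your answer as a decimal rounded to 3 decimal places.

Compute the likelihood of the observed sequence for each case: P(data | r = 1) = (1/8)(0/7) = 0; P(data | r = 2) = (2/8)(1/7)(6/6)(5/5)(4/4) = 1/28; P(data | r = 3) = (3/8)(2/7)(5/6)(4/5)(3/4) = 3/56; P(data | r = 5) = (5/8)(4/7)(3/6)(2/5)(1/4) = 1/56; P(data | r = 7) = (7/8)(6/7)(1/6)(0/5) = 0.
Weighting by the prior gives 1/5 · 0 = 0, 1/5 · 1/28 = 1/140, 1/5 · 3/56 = 3/280, 1/5 · 1/56 = 1/280, 1/5 · 0 = 0; summing to 3/140.
Normalising, the posterior is P(r = 1 | data) = 0, P(r = 2 | data) = 1/3, P(r = 3 | data) = 1/2, P(r = 5 | data) = 1/6, P(r = 7 | data) = 0.
So P(purple next | data) = Σ P(purple next | H) P(H | data) = (1)(1/3) + (2/3)(1/2) + (0)(1/6) = 2/3.

0.667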